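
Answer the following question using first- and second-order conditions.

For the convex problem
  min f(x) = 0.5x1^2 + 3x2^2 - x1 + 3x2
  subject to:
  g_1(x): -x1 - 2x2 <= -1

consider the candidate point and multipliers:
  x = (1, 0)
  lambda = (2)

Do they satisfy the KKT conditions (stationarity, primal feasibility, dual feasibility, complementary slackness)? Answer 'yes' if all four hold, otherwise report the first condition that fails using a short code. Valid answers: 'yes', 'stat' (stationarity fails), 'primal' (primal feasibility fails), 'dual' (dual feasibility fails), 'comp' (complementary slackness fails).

Gradient of f: grad f(x) = Q x + c = (0, 3)
Constraint values g_i(x) = a_i^T x - b_i:
  g_1((1, 0)) = 0
Stationarity residual: grad f(x) + sum_i lambda_i a_i = (-2, -1)
  -> stationarity FAILS
Primal feasibility (all g_i <= 0): OK
Dual feasibility (all lambda_i >= 0): OK
Complementary slackness (lambda_i * g_i(x) = 0 for all i): OK

Verdict: the first failing condition is stationarity -> stat.

stat


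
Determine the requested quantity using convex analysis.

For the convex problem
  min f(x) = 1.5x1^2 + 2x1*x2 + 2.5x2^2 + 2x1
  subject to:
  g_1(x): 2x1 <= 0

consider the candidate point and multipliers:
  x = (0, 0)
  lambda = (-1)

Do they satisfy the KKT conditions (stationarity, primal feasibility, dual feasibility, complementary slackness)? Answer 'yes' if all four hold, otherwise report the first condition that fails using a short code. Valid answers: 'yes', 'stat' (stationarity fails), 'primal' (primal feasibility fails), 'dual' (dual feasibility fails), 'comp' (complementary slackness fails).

Gradient of f: grad f(x) = Q x + c = (2, 0)
Constraint values g_i(x) = a_i^T x - b_i:
  g_1((0, 0)) = 0
Stationarity residual: grad f(x) + sum_i lambda_i a_i = (0, 0)
  -> stationarity OK
Primal feasibility (all g_i <= 0): OK
Dual feasibility (all lambda_i >= 0): FAILS
Complementary slackness (lambda_i * g_i(x) = 0 for all i): OK

Verdict: the first failing condition is dual_feasibility -> dual.

dual


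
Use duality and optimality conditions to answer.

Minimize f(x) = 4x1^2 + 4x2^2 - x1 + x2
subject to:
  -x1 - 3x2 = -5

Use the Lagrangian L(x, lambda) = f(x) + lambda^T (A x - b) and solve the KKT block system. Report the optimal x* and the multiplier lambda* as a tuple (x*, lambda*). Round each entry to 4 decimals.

Form the Lagrangian:
  L(x, lambda) = (1/2) x^T Q x + c^T x + lambda^T (A x - b)
Stationarity (grad_x L = 0): Q x + c + A^T lambda = 0.
Primal feasibility: A x = b.

This gives the KKT block system:
  [ Q   A^T ] [ x     ]   [-c ]
  [ A    0  ] [ lambda ] = [ b ]

Solving the linear system:
  x*      = (0.65, 1.45)
  lambda* = (4.2)
  f(x*)   = 10.9

x* = (0.65, 1.45), lambda* = (4.2)


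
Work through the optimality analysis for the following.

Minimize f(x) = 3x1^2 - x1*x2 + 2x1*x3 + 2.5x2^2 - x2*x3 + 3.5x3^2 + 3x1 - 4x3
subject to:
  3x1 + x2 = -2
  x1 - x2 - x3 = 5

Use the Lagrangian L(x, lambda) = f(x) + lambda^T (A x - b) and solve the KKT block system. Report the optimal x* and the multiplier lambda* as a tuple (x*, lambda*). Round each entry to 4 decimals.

Form the Lagrangian:
  L(x, lambda) = (1/2) x^T Q x + c^T x + lambda^T (A x - b)
Stationarity (grad_x L = 0): Q x + c + A^T lambda = 0.
Primal feasibility: A x = b.

This gives the KKT block system:
  [ Q   A^T ] [ x     ]   [-c ]
  [ A    0  ] [ lambda ] = [ b ]

Solving the linear system:
  x*      = (0.3445, -3.0335, -1.622)
  lambda* = (2.2584, -11.6316)
  f(x*)   = 35.0981

x* = (0.3445, -3.0335, -1.622), lambda* = (2.2584, -11.6316)


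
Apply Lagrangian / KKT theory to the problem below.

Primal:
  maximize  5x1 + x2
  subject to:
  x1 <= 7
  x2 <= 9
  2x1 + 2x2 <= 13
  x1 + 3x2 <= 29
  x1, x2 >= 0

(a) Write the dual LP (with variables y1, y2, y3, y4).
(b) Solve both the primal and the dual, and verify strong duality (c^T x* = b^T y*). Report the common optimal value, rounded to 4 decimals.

The standard primal-dual pair for 'max c^T x s.t. A x <= b, x >= 0' is:
  Dual:  min b^T y  s.t.  A^T y >= c,  y >= 0.

So the dual LP is:
  minimize  7y1 + 9y2 + 13y3 + 29y4
  subject to:
    y1 + 2y3 + y4 >= 5
    y2 + 2y3 + 3y4 >= 1
    y1, y2, y3, y4 >= 0

Solving the primal: x* = (6.5, 0).
  primal value c^T x* = 32.5.
Solving the dual: y* = (0, 0, 2.5, 0).
  dual value b^T y* = 32.5.
Strong duality: c^T x* = b^T y*. Confirmed.

32.5


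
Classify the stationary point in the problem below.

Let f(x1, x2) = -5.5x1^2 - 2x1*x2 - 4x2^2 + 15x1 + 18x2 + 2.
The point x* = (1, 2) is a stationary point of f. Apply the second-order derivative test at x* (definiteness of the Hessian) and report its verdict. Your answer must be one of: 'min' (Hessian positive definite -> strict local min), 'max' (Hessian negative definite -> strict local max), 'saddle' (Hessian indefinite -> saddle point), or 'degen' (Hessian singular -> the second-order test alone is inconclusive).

Compute the Hessian H = grad^2 f:
  H = [[-11, -2], [-2, -8]]
Verify stationarity: grad f(x*) = H x* + g = (0, 0).
Eigenvalues of H: -12, -7.
Both eigenvalues < 0, so H is negative definite -> x* is a strict local max.

max


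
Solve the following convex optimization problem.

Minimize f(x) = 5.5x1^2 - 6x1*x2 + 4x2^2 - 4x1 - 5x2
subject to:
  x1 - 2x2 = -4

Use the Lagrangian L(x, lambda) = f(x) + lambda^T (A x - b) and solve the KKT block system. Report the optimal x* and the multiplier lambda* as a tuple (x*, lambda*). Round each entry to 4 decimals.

Form the Lagrangian:
  L(x, lambda) = (1/2) x^T Q x + c^T x + lambda^T (A x - b)
Stationarity (grad_x L = 0): Q x + c + A^T lambda = 0.
Primal feasibility: A x = b.

This gives the KKT block system:
  [ Q   A^T ] [ x     ]   [-c ]
  [ A    0  ] [ lambda ] = [ b ]

Solving the linear system:
  x*      = (1.5, 2.75)
  lambda* = (4)
  f(x*)   = -1.875

x* = (1.5, 2.75), lambda* = (4)


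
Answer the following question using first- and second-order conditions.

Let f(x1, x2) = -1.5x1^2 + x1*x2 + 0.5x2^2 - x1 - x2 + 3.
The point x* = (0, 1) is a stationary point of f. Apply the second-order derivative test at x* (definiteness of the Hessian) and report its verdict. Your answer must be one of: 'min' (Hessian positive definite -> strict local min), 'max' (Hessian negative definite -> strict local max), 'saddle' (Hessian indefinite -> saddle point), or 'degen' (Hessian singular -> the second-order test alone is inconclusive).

Compute the Hessian H = grad^2 f:
  H = [[-3, 1], [1, 1]]
Verify stationarity: grad f(x*) = H x* + g = (0, 0).
Eigenvalues of H: -3.2361, 1.2361.
Eigenvalues have mixed signs, so H is indefinite -> x* is a saddle point.

saddle


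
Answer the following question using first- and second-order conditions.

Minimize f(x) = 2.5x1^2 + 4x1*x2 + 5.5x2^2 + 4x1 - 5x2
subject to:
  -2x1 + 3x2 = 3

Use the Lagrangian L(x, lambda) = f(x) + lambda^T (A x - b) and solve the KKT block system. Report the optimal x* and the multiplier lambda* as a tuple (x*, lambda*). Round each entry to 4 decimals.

Form the Lagrangian:
  L(x, lambda) = (1/2) x^T Q x + c^T x + lambda^T (A x - b)
Stationarity (grad_x L = 0): Q x + c + A^T lambda = 0.
Primal feasibility: A x = b.

This gives the KKT block system:
  [ Q   A^T ] [ x     ]   [-c ]
  [ A    0  ] [ lambda ] = [ b ]

Solving the linear system:
  x*      = (-0.7883, 0.4745)
  lambda* = (0.9781)
  f(x*)   = -4.2299

x* = (-0.7883, 0.4745), lambda* = (0.9781)


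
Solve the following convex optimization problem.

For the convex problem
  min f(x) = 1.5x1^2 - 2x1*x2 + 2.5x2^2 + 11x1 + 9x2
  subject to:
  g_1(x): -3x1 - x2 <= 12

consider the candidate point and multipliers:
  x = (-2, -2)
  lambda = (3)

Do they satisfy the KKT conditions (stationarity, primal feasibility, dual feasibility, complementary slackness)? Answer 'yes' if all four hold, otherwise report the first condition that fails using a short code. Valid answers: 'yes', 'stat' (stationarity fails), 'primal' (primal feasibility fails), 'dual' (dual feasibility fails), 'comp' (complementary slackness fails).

Gradient of f: grad f(x) = Q x + c = (9, 3)
Constraint values g_i(x) = a_i^T x - b_i:
  g_1((-2, -2)) = -4
Stationarity residual: grad f(x) + sum_i lambda_i a_i = (0, 0)
  -> stationarity OK
Primal feasibility (all g_i <= 0): OK
Dual feasibility (all lambda_i >= 0): OK
Complementary slackness (lambda_i * g_i(x) = 0 for all i): FAILS

Verdict: the first failing condition is complementary_slackness -> comp.

comp


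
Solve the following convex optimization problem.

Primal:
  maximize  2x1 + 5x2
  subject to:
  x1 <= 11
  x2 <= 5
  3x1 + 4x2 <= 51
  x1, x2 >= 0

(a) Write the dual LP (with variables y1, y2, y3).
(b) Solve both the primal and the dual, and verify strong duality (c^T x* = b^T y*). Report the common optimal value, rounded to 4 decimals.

The standard primal-dual pair for 'max c^T x s.t. A x <= b, x >= 0' is:
  Dual:  min b^T y  s.t.  A^T y >= c,  y >= 0.

So the dual LP is:
  minimize  11y1 + 5y2 + 51y3
  subject to:
    y1 + 3y3 >= 2
    y2 + 4y3 >= 5
    y1, y2, y3 >= 0

Solving the primal: x* = (10.3333, 5).
  primal value c^T x* = 45.6667.
Solving the dual: y* = (0, 2.3333, 0.6667).
  dual value b^T y* = 45.6667.
Strong duality: c^T x* = b^T y*. Confirmed.

45.6667


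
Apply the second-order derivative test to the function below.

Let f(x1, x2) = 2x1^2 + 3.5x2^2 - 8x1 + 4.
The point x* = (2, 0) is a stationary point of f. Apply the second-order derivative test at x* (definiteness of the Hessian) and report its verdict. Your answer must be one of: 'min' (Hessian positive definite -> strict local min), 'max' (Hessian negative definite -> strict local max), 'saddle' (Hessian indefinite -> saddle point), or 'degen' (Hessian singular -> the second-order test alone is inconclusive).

Compute the Hessian H = grad^2 f:
  H = [[4, 0], [0, 7]]
Verify stationarity: grad f(x*) = H x* + g = (0, 0).
Eigenvalues of H: 4, 7.
Both eigenvalues > 0, so H is positive definite -> x* is a strict local min.

min


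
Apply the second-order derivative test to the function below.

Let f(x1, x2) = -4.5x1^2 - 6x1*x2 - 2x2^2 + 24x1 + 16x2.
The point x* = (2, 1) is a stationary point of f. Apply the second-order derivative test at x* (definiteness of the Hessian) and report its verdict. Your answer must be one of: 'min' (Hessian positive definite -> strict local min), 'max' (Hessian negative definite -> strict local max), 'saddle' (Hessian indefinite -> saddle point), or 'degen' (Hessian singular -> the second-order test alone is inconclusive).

Compute the Hessian H = grad^2 f:
  H = [[-9, -6], [-6, -4]]
Verify stationarity: grad f(x*) = H x* + g = (0, 0).
Eigenvalues of H: -13, 0.
H has a zero eigenvalue (singular; negative semidefinite but not definite), so H is neither positive definite, negative definite, nor indefinite. The second-order test alone is inconclusive -> degen.
(Indeed, f is constant along the null direction of H through x*, so x* is not a strict local extremum.)

degen


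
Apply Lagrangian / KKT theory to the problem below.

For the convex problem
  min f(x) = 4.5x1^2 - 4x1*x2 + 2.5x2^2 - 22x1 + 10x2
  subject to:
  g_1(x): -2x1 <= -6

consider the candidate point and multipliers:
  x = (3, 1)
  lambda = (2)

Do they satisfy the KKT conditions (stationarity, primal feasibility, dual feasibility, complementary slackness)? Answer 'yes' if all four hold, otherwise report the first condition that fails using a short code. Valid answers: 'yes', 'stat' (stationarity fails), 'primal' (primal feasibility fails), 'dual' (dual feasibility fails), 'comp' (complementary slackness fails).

Gradient of f: grad f(x) = Q x + c = (1, 3)
Constraint values g_i(x) = a_i^T x - b_i:
  g_1((3, 1)) = 0
Stationarity residual: grad f(x) + sum_i lambda_i a_i = (-3, 3)
  -> stationarity FAILS
Primal feasibility (all g_i <= 0): OK
Dual feasibility (all lambda_i >= 0): OK
Complementary slackness (lambda_i * g_i(x) = 0 for all i): OK

Verdict: the first failing condition is stationarity -> stat.

stat


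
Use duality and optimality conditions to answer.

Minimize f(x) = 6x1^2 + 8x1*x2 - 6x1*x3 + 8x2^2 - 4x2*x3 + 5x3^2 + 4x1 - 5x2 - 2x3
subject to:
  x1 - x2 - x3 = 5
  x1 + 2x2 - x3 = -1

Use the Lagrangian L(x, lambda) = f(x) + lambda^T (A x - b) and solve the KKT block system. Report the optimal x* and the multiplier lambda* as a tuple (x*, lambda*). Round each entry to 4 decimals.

Form the Lagrangian:
  L(x, lambda) = (1/2) x^T Q x + c^T x + lambda^T (A x - b)
Stationarity (grad_x L = 0): Q x + c + A^T lambda = 0.
Primal feasibility: A x = b.

This gives the KKT block system:
  [ Q   A^T ] [ x     ]   [-c ]
  [ A    0  ] [ lambda ] = [ b ]

Solving the linear system:
  x*      = (1.8, -2, -1.2)
  lambda* = (-17.1333, 0.3333)
  f(x*)   = 52.8

x* = (1.8, -2, -1.2), lambda* = (-17.1333, 0.3333)


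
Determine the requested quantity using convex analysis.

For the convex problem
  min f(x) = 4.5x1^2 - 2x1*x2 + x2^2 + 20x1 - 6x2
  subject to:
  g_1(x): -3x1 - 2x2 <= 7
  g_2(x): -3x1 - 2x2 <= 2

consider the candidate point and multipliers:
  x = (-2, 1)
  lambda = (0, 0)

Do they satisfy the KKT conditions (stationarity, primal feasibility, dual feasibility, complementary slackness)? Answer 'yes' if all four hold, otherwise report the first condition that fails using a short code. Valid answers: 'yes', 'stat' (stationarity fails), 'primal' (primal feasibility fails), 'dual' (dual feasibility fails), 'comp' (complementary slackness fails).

Gradient of f: grad f(x) = Q x + c = (0, 0)
Constraint values g_i(x) = a_i^T x - b_i:
  g_1((-2, 1)) = -3
  g_2((-2, 1)) = 2
Stationarity residual: grad f(x) + sum_i lambda_i a_i = (0, 0)
  -> stationarity OK
Primal feasibility (all g_i <= 0): FAILS
Dual feasibility (all lambda_i >= 0): OK
Complementary slackness (lambda_i * g_i(x) = 0 for all i): OK

Verdict: the first failing condition is primal_feasibility -> primal.

primal


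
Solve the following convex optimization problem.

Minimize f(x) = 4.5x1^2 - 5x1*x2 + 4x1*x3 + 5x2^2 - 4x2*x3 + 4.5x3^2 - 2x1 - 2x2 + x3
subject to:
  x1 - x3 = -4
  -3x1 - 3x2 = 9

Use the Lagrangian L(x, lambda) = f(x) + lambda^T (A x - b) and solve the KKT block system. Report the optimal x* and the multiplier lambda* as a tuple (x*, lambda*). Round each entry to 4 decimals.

Form the Lagrangian:
  L(x, lambda) = (1/2) x^T Q x + c^T x + lambda^T (A x - b)
Stationarity (grad_x L = 0): Q x + c + A^T lambda = 0.
Primal feasibility: A x = b.

This gives the KKT block system:
  [ Q   A^T ] [ x     ]   [-c ]
  [ A    0  ] [ lambda ] = [ b ]

Solving the linear system:
  x*      = (-2.3333, -0.6667, 1.6667)
  lambda* = (9.3333, -1.2222)
  f(x*)   = 28

x* = (-2.3333, -0.6667, 1.6667), lambda* = (9.3333, -1.2222)


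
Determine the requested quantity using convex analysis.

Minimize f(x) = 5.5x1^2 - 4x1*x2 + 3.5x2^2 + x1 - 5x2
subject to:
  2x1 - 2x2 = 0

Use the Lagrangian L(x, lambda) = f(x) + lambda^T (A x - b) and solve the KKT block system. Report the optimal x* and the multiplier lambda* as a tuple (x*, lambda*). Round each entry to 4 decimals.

Form the Lagrangian:
  L(x, lambda) = (1/2) x^T Q x + c^T x + lambda^T (A x - b)
Stationarity (grad_x L = 0): Q x + c + A^T lambda = 0.
Primal feasibility: A x = b.

This gives the KKT block system:
  [ Q   A^T ] [ x     ]   [-c ]
  [ A    0  ] [ lambda ] = [ b ]

Solving the linear system:
  x*      = (0.4, 0.4)
  lambda* = (-1.9)
  f(x*)   = -0.8

x* = (0.4, 0.4), lambda* = (-1.9)


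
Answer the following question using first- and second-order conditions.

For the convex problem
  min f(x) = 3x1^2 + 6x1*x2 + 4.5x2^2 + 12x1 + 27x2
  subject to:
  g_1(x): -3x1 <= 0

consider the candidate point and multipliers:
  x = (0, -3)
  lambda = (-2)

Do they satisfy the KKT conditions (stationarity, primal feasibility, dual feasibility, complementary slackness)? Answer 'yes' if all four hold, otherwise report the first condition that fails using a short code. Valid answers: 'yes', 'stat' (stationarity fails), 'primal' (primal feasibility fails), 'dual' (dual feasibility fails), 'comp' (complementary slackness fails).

Gradient of f: grad f(x) = Q x + c = (-6, 0)
Constraint values g_i(x) = a_i^T x - b_i:
  g_1((0, -3)) = 0
Stationarity residual: grad f(x) + sum_i lambda_i a_i = (0, 0)
  -> stationarity OK
Primal feasibility (all g_i <= 0): OK
Dual feasibility (all lambda_i >= 0): FAILS
Complementary slackness (lambda_i * g_i(x) = 0 for all i): OK

Verdict: the first failing condition is dual_feasibility -> dual.

dual


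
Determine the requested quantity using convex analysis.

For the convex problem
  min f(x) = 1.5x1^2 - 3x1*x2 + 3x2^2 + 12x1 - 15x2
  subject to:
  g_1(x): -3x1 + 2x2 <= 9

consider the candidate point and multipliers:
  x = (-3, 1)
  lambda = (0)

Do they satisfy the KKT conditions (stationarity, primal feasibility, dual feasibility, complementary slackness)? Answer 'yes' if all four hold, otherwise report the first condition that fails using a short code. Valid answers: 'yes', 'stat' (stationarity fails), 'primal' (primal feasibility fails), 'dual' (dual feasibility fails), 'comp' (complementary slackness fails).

Gradient of f: grad f(x) = Q x + c = (0, 0)
Constraint values g_i(x) = a_i^T x - b_i:
  g_1((-3, 1)) = 2
Stationarity residual: grad f(x) + sum_i lambda_i a_i = (0, 0)
  -> stationarity OK
Primal feasibility (all g_i <= 0): FAILS
Dual feasibility (all lambda_i >= 0): OK
Complementary slackness (lambda_i * g_i(x) = 0 for all i): OK

Verdict: the first failing condition is primal_feasibility -> primal.

primal


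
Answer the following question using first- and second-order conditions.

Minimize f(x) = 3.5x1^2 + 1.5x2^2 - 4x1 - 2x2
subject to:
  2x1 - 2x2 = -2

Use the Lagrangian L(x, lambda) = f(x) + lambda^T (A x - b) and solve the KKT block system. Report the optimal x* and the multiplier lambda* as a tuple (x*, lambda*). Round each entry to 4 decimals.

Form the Lagrangian:
  L(x, lambda) = (1/2) x^T Q x + c^T x + lambda^T (A x - b)
Stationarity (grad_x L = 0): Q x + c + A^T lambda = 0.
Primal feasibility: A x = b.

This gives the KKT block system:
  [ Q   A^T ] [ x     ]   [-c ]
  [ A    0  ] [ lambda ] = [ b ]

Solving the linear system:
  x*      = (0.3, 1.3)
  lambda* = (0.95)
  f(x*)   = -0.95

x* = (0.3, 1.3), lambda* = (0.95)


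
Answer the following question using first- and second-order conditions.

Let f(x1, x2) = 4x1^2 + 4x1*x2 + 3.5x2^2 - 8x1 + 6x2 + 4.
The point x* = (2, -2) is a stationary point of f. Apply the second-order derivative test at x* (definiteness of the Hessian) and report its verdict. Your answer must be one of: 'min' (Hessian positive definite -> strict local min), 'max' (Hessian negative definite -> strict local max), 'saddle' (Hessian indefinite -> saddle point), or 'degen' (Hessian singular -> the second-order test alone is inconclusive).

Compute the Hessian H = grad^2 f:
  H = [[8, 4], [4, 7]]
Verify stationarity: grad f(x*) = H x* + g = (0, 0).
Eigenvalues of H: 3.4689, 11.5311.
Both eigenvalues > 0, so H is positive definite -> x* is a strict local min.

min


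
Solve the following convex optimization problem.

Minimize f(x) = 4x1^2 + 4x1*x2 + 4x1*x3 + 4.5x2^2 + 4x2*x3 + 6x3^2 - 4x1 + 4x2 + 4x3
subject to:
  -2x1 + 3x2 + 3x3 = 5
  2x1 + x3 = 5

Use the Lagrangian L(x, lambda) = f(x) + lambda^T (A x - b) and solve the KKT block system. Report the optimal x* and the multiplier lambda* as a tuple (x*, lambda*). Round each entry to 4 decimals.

Form the Lagrangian:
  L(x, lambda) = (1/2) x^T Q x + c^T x + lambda^T (A x - b)
Stationarity (grad_x L = 0): Q x + c + A^T lambda = 0.
Primal feasibility: A x = b.

This gives the KKT block system:
  [ Q   A^T ] [ x     ]   [-c ]
  [ A    0  ] [ lambda ] = [ b ]

Solving the linear system:
  x*      = (1.3871, 0.3656, 2.2258)
  lambda* = (-7.2473, -15.9785)
  f(x*)   = 60.4731

x* = (1.3871, 0.3656, 2.2258), lambda* = (-7.2473, -15.9785)


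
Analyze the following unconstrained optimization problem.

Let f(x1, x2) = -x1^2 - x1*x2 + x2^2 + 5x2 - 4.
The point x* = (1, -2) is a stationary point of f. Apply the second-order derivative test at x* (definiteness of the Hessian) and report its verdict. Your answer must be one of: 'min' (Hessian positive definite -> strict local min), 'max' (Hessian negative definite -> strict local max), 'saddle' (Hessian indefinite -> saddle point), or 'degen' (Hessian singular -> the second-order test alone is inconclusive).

Compute the Hessian H = grad^2 f:
  H = [[-2, -1], [-1, 2]]
Verify stationarity: grad f(x*) = H x* + g = (0, 0).
Eigenvalues of H: -2.2361, 2.2361.
Eigenvalues have mixed signs, so H is indefinite -> x* is a saddle point.

saddle


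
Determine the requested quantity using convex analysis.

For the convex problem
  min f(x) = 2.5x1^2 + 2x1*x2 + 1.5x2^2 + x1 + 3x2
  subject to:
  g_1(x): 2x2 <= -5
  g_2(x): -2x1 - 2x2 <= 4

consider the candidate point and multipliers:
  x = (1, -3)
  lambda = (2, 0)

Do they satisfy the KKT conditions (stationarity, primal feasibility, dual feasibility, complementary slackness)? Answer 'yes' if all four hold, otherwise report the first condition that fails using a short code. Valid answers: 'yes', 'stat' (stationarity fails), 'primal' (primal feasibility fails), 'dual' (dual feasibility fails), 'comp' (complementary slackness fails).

Gradient of f: grad f(x) = Q x + c = (0, -4)
Constraint values g_i(x) = a_i^T x - b_i:
  g_1((1, -3)) = -1
  g_2((1, -3)) = 0
Stationarity residual: grad f(x) + sum_i lambda_i a_i = (0, 0)
  -> stationarity OK
Primal feasibility (all g_i <= 0): OK
Dual feasibility (all lambda_i >= 0): OK
Complementary slackness (lambda_i * g_i(x) = 0 for all i): FAILS

Verdict: the first failing condition is complementary_slackness -> comp.

comp


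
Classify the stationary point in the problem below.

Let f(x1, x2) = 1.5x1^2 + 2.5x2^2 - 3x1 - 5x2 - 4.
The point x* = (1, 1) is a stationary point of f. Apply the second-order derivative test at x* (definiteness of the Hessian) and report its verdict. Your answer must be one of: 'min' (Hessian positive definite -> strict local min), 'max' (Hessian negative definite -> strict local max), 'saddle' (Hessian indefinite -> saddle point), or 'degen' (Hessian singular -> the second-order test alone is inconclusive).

Compute the Hessian H = grad^2 f:
  H = [[3, 0], [0, 5]]
Verify stationarity: grad f(x*) = H x* + g = (0, 0).
Eigenvalues of H: 3, 5.
Both eigenvalues > 0, so H is positive definite -> x* is a strict local min.

min


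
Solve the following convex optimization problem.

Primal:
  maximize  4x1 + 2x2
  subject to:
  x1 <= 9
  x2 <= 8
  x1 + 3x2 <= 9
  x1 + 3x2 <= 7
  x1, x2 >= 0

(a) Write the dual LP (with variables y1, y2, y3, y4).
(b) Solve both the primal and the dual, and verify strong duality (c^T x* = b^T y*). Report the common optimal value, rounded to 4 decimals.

The standard primal-dual pair for 'max c^T x s.t. A x <= b, x >= 0' is:
  Dual:  min b^T y  s.t.  A^T y >= c,  y >= 0.

So the dual LP is:
  minimize  9y1 + 8y2 + 9y3 + 7y4
  subject to:
    y1 + y3 + y4 >= 4
    y2 + 3y3 + 3y4 >= 2
    y1, y2, y3, y4 >= 0

Solving the primal: x* = (7, 0).
  primal value c^T x* = 28.
Solving the dual: y* = (0, 0, 0, 4).
  dual value b^T y* = 28.
Strong duality: c^T x* = b^T y*. Confirmed.

28


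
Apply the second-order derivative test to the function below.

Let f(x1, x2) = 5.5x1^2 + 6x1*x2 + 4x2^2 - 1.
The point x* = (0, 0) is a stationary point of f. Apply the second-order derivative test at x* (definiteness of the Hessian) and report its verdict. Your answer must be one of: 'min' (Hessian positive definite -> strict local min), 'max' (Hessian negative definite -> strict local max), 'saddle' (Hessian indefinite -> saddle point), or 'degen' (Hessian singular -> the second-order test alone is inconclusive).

Compute the Hessian H = grad^2 f:
  H = [[11, 6], [6, 8]]
Verify stationarity: grad f(x*) = H x* + g = (0, 0).
Eigenvalues of H: 3.3153, 15.6847.
Both eigenvalues > 0, so H is positive definite -> x* is a strict local min.

min


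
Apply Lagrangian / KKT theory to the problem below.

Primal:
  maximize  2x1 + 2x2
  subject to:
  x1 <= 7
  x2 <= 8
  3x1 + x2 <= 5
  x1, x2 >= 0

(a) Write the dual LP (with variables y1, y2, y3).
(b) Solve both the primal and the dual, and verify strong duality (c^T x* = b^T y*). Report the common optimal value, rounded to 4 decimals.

The standard primal-dual pair for 'max c^T x s.t. A x <= b, x >= 0' is:
  Dual:  min b^T y  s.t.  A^T y >= c,  y >= 0.

So the dual LP is:
  minimize  7y1 + 8y2 + 5y3
  subject to:
    y1 + 3y3 >= 2
    y2 + y3 >= 2
    y1, y2, y3 >= 0

Solving the primal: x* = (0, 5).
  primal value c^T x* = 10.
Solving the dual: y* = (0, 0, 2).
  dual value b^T y* = 10.
Strong duality: c^T x* = b^T y*. Confirmed.

10


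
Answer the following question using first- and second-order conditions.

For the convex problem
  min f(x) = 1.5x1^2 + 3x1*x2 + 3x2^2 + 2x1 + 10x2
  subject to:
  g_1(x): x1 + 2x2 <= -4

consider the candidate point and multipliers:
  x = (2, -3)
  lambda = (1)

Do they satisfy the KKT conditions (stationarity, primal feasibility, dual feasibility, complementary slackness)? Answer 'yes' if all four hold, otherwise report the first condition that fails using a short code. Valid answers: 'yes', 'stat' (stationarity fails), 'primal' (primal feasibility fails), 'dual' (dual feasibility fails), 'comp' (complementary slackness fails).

Gradient of f: grad f(x) = Q x + c = (-1, -2)
Constraint values g_i(x) = a_i^T x - b_i:
  g_1((2, -3)) = 0
Stationarity residual: grad f(x) + sum_i lambda_i a_i = (0, 0)
  -> stationarity OK
Primal feasibility (all g_i <= 0): OK
Dual feasibility (all lambda_i >= 0): OK
Complementary slackness (lambda_i * g_i(x) = 0 for all i): OK

Verdict: yes, KKT holds.

yes


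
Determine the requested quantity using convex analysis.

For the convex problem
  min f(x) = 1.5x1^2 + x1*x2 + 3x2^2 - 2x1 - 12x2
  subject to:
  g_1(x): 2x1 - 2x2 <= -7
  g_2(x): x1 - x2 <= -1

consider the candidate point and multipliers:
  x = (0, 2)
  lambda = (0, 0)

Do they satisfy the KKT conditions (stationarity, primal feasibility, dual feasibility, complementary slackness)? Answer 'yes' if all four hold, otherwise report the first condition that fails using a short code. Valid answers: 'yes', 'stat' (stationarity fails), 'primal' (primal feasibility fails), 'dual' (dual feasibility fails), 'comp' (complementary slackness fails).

Gradient of f: grad f(x) = Q x + c = (0, 0)
Constraint values g_i(x) = a_i^T x - b_i:
  g_1((0, 2)) = 3
  g_2((0, 2)) = -1
Stationarity residual: grad f(x) + sum_i lambda_i a_i = (0, 0)
  -> stationarity OK
Primal feasibility (all g_i <= 0): FAILS
Dual feasibility (all lambda_i >= 0): OK
Complementary slackness (lambda_i * g_i(x) = 0 for all i): OK

Verdict: the first failing condition is primal_feasibility -> primal.

primal


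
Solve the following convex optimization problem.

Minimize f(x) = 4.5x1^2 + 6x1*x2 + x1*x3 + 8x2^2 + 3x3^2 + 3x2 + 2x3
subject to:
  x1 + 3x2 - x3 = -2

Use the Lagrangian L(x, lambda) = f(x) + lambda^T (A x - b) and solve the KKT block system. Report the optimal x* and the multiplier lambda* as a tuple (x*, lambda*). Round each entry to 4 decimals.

Form the Lagrangian:
  L(x, lambda) = (1/2) x^T Q x + c^T x + lambda^T (A x - b)
Stationarity (grad_x L = 0): Q x + c + A^T lambda = 0.
Primal feasibility: A x = b.

This gives the KKT block system:
  [ Q   A^T ] [ x     ]   [-c ]
  [ A    0  ] [ lambda ] = [ b ]

Solving the linear system:
  x*      = (0.2061, -0.7223, 0.039)
  lambda* = (2.4403)
  f(x*)   = 1.3959

x* = (0.2061, -0.7223, 0.039), lambda* = (2.4403)


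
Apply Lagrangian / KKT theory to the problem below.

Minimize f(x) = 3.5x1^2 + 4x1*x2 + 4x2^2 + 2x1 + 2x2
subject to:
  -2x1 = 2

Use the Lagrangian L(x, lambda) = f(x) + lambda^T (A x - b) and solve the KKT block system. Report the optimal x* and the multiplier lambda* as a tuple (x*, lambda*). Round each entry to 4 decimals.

Form the Lagrangian:
  L(x, lambda) = (1/2) x^T Q x + c^T x + lambda^T (A x - b)
Stationarity (grad_x L = 0): Q x + c + A^T lambda = 0.
Primal feasibility: A x = b.

This gives the KKT block system:
  [ Q   A^T ] [ x     ]   [-c ]
  [ A    0  ] [ lambda ] = [ b ]

Solving the linear system:
  x*      = (-1, 0.25)
  lambda* = (-2)
  f(x*)   = 1.25

x* = (-1, 0.25), lambda* = (-2)


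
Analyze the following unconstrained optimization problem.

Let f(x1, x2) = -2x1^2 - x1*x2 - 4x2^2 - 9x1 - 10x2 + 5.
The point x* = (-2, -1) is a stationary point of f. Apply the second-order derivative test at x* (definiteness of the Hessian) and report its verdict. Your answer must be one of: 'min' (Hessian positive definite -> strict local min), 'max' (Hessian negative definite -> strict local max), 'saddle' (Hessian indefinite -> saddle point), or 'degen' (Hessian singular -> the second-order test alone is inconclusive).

Compute the Hessian H = grad^2 f:
  H = [[-4, -1], [-1, -8]]
Verify stationarity: grad f(x*) = H x* + g = (0, 0).
Eigenvalues of H: -8.2361, -3.7639.
Both eigenvalues < 0, so H is negative definite -> x* is a strict local max.

max


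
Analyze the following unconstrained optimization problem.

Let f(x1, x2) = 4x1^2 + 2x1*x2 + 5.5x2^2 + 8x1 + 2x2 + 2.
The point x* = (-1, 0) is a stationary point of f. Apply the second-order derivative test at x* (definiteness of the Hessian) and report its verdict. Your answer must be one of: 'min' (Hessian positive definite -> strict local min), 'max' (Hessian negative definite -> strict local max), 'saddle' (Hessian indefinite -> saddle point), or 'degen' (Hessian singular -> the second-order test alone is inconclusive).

Compute the Hessian H = grad^2 f:
  H = [[8, 2], [2, 11]]
Verify stationarity: grad f(x*) = H x* + g = (0, 0).
Eigenvalues of H: 7, 12.
Both eigenvalues > 0, so H is positive definite -> x* is a strict local min.

min


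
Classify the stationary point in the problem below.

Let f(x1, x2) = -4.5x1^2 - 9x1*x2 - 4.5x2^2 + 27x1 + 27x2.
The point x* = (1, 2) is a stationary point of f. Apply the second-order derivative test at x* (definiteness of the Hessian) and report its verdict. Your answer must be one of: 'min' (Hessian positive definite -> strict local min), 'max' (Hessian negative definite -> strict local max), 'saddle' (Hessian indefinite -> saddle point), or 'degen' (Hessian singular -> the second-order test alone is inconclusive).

Compute the Hessian H = grad^2 f:
  H = [[-9, -9], [-9, -9]]
Verify stationarity: grad f(x*) = H x* + g = (0, 0).
Eigenvalues of H: -18, 0.
H has a zero eigenvalue (singular; negative semidefinite but not definite), so H is neither positive definite, negative definite, nor indefinite. The second-order test alone is inconclusive -> degen.
(Indeed, f is constant along the null direction of H through x*, so x* is not a strict local extremum.)

degen


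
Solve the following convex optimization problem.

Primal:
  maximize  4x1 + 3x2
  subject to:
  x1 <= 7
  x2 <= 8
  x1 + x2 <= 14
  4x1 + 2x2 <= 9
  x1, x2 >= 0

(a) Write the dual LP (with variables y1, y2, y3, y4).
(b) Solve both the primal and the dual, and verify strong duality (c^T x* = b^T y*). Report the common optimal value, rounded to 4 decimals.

The standard primal-dual pair for 'max c^T x s.t. A x <= b, x >= 0' is:
  Dual:  min b^T y  s.t.  A^T y >= c,  y >= 0.

So the dual LP is:
  minimize  7y1 + 8y2 + 14y3 + 9y4
  subject to:
    y1 + y3 + 4y4 >= 4
    y2 + y3 + 2y4 >= 3
    y1, y2, y3, y4 >= 0

Solving the primal: x* = (0, 4.5).
  primal value c^T x* = 13.5.
Solving the dual: y* = (0, 0, 0, 1.5).
  dual value b^T y* = 13.5.
Strong duality: c^T x* = b^T y*. Confirmed.

13.5


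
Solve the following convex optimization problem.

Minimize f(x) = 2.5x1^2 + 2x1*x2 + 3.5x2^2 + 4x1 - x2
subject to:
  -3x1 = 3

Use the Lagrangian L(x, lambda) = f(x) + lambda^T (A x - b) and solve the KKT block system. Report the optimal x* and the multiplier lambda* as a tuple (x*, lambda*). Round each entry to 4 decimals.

Form the Lagrangian:
  L(x, lambda) = (1/2) x^T Q x + c^T x + lambda^T (A x - b)
Stationarity (grad_x L = 0): Q x + c + A^T lambda = 0.
Primal feasibility: A x = b.

This gives the KKT block system:
  [ Q   A^T ] [ x     ]   [-c ]
  [ A    0  ] [ lambda ] = [ b ]

Solving the linear system:
  x*      = (-1, 0.4286)
  lambda* = (-0.0476)
  f(x*)   = -2.1429

x* = (-1, 0.4286), lambda* = (-0.0476)


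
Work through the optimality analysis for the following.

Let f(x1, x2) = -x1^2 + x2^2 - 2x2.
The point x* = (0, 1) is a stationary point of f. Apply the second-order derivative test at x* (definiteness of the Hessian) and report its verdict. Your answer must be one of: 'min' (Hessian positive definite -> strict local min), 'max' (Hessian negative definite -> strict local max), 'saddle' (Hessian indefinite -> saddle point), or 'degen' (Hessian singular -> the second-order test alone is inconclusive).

Compute the Hessian H = grad^2 f:
  H = [[-2, 0], [0, 2]]
Verify stationarity: grad f(x*) = H x* + g = (0, 0).
Eigenvalues of H: -2, 2.
Eigenvalues have mixed signs, so H is indefinite -> x* is a saddle point.

saddle


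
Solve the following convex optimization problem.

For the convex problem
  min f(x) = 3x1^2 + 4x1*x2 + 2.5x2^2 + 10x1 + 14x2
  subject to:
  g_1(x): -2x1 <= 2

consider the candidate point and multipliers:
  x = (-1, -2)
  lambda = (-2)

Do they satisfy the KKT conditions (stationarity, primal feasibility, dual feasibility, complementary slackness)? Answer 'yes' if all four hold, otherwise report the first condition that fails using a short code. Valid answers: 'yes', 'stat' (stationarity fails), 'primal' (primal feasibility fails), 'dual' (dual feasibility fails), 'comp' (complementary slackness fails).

Gradient of f: grad f(x) = Q x + c = (-4, 0)
Constraint values g_i(x) = a_i^T x - b_i:
  g_1((-1, -2)) = 0
Stationarity residual: grad f(x) + sum_i lambda_i a_i = (0, 0)
  -> stationarity OK
Primal feasibility (all g_i <= 0): OK
Dual feasibility (all lambda_i >= 0): FAILS
Complementary slackness (lambda_i * g_i(x) = 0 for all i): OK

Verdict: the first failing condition is dual_feasibility -> dual.

dual


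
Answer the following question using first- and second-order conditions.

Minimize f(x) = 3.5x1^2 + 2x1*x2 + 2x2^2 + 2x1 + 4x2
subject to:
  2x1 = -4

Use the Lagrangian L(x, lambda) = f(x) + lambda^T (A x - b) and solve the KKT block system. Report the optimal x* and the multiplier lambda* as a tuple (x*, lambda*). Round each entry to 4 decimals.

Form the Lagrangian:
  L(x, lambda) = (1/2) x^T Q x + c^T x + lambda^T (A x - b)
Stationarity (grad_x L = 0): Q x + c + A^T lambda = 0.
Primal feasibility: A x = b.

This gives the KKT block system:
  [ Q   A^T ] [ x     ]   [-c ]
  [ A    0  ] [ lambda ] = [ b ]

Solving the linear system:
  x*      = (-2, 0)
  lambda* = (6)
  f(x*)   = 10

x* = (-2, 0), lambda* = (6)


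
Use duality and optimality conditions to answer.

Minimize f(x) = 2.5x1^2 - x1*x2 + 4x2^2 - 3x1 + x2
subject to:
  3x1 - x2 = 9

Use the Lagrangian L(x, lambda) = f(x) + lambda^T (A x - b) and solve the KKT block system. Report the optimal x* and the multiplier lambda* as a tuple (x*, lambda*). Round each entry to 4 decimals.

Form the Lagrangian:
  L(x, lambda) = (1/2) x^T Q x + c^T x + lambda^T (A x - b)
Stationarity (grad_x L = 0): Q x + c + A^T lambda = 0.
Primal feasibility: A x = b.

This gives the KKT block system:
  [ Q   A^T ] [ x     ]   [-c ]
  [ A    0  ] [ lambda ] = [ b ]

Solving the linear system:
  x*      = (2.9155, -0.2535)
  lambda* = (-3.9437)
  f(x*)   = 13.2465

x* = (2.9155, -0.2535), lambda* = (-3.9437)


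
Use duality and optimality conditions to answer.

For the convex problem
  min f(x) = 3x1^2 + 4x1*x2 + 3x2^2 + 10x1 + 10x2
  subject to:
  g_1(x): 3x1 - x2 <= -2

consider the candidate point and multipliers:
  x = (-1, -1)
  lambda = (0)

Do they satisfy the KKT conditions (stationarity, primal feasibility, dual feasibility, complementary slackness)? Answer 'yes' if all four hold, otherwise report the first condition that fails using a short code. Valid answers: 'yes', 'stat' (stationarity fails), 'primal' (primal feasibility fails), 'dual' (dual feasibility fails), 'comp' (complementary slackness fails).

Gradient of f: grad f(x) = Q x + c = (0, 0)
Constraint values g_i(x) = a_i^T x - b_i:
  g_1((-1, -1)) = 0
Stationarity residual: grad f(x) + sum_i lambda_i a_i = (0, 0)
  -> stationarity OK
Primal feasibility (all g_i <= 0): OK
Dual feasibility (all lambda_i >= 0): OK
Complementary slackness (lambda_i * g_i(x) = 0 for all i): OK

Verdict: yes, KKT holds.

yes


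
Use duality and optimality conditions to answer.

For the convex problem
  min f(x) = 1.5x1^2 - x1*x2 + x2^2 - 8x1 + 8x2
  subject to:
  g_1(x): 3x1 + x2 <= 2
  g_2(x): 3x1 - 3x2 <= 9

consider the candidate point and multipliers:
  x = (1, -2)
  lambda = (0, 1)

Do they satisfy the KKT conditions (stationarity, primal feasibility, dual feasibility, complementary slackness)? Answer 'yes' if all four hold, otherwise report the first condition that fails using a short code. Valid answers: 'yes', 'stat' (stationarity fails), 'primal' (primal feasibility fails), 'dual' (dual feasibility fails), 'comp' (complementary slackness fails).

Gradient of f: grad f(x) = Q x + c = (-3, 3)
Constraint values g_i(x) = a_i^T x - b_i:
  g_1((1, -2)) = -1
  g_2((1, -2)) = 0
Stationarity residual: grad f(x) + sum_i lambda_i a_i = (0, 0)
  -> stationarity OK
Primal feasibility (all g_i <= 0): OK
Dual feasibility (all lambda_i >= 0): OK
Complementary slackness (lambda_i * g_i(x) = 0 for all i): OK

Verdict: yes, KKT holds.

yes


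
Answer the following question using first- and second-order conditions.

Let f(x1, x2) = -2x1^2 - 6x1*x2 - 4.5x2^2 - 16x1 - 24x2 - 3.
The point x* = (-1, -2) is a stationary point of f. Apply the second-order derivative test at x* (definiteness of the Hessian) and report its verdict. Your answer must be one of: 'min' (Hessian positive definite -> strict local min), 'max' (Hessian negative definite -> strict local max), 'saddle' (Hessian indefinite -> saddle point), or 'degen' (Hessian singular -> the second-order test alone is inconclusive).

Compute the Hessian H = grad^2 f:
  H = [[-4, -6], [-6, -9]]
Verify stationarity: grad f(x*) = H x* + g = (0, 0).
Eigenvalues of H: -13, 0.
H has a zero eigenvalue (singular; negative semidefinite but not definite), so H is neither positive definite, negative definite, nor indefinite. The second-order test alone is inconclusive -> degen.
(Indeed, f is constant along the null direction of H through x*, so x* is not a strict local extremum.)

degen


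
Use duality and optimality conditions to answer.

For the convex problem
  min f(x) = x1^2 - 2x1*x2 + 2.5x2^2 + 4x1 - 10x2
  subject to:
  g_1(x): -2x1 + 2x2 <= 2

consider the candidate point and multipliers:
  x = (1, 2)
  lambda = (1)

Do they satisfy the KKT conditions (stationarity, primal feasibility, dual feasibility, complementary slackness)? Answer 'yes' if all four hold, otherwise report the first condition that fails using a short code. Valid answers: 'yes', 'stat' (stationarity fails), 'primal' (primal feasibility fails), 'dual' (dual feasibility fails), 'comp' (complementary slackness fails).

Gradient of f: grad f(x) = Q x + c = (2, -2)
Constraint values g_i(x) = a_i^T x - b_i:
  g_1((1, 2)) = 0
Stationarity residual: grad f(x) + sum_i lambda_i a_i = (0, 0)
  -> stationarity OK
Primal feasibility (all g_i <= 0): OK
Dual feasibility (all lambda_i >= 0): OK
Complementary slackness (lambda_i * g_i(x) = 0 for all i): OK

Verdict: yes, KKT holds.

yes


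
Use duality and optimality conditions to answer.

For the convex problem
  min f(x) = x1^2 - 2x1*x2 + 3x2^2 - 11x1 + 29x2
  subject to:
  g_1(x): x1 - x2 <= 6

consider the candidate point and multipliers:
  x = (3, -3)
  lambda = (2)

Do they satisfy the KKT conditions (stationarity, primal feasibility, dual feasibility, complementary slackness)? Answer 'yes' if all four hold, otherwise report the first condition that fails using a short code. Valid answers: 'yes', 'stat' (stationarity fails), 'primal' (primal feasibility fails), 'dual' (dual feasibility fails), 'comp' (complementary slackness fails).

Gradient of f: grad f(x) = Q x + c = (1, 5)
Constraint values g_i(x) = a_i^T x - b_i:
  g_1((3, -3)) = 0
Stationarity residual: grad f(x) + sum_i lambda_i a_i = (3, 3)
  -> stationarity FAILS
Primal feasibility (all g_i <= 0): OK
Dual feasibility (all lambda_i >= 0): OK
Complementary slackness (lambda_i * g_i(x) = 0 for all i): OK

Verdict: the first failing condition is stationarity -> stat.

stat
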